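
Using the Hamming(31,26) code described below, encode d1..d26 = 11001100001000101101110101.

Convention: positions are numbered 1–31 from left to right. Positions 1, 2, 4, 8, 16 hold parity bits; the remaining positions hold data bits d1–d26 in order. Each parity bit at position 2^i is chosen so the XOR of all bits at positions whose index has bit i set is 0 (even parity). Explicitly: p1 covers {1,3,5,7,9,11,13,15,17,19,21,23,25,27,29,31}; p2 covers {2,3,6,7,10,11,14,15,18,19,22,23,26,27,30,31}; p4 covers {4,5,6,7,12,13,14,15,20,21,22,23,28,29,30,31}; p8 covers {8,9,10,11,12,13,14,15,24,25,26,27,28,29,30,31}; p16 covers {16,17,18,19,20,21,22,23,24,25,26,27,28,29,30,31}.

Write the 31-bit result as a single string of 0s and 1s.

Place data at non-parity positions: p1 p2 1 p4 1 0 0 p8 1 1 0 0 0 0 1 p16 0 0 0 1 0 1 1 0 1 1 1 0 1 0 1
p1 (pos 1,3,5,7,9,11,13,15,17,19,21,23,25,27,29,31): XOR of data positions = 1⊕1⊕0⊕1⊕0⊕0⊕1⊕0⊕0⊕0⊕1⊕1⊕1⊕1⊕1 = 1
p2 (pos 2,3,6,7,10,11,14,15,18,19,22,23,26,27,30,31): XOR of data positions = 1⊕0⊕0⊕1⊕0⊕0⊕1⊕0⊕0⊕1⊕1⊕1⊕1⊕0⊕1 = 0
p4 (pos 4,5,6,7,12,13,14,15,20,21,22,23,28,29,30,31): XOR of data positions = 1⊕0⊕0⊕0⊕0⊕0⊕1⊕1⊕0⊕1⊕1⊕0⊕1⊕0⊕1 = 1
p8 (pos 8,9,10,11,12,13,14,15,24,25,26,27,28,29,30,31): XOR of data positions = 1⊕1⊕0⊕0⊕0⊕0⊕1⊕0⊕1⊕1⊕1⊕0⊕1⊕0⊕1 = 0
p16 (pos 16,17,18,19,20,21,22,23,24,25,26,27,28,29,30,31): XOR of data positions = 0⊕0⊕0⊕1⊕0⊕1⊕1⊕0⊕1⊕1⊕1⊕0⊕1⊕0⊕1 = 0
Codeword: 1011100011000010000101101110101

1011100011000010000101101110101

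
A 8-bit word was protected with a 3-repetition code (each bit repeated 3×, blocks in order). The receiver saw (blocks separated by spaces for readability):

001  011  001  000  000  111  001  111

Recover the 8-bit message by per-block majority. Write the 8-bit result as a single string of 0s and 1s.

01000101

Block 1 (001): 1 one → 0
Block 2 (011): 2 ones → 1
Block 3 (001): 1 one → 0
Block 4 (000): 0 ones → 0
Block 5 (000): 0 ones → 0
Block 6 (111): 3 ones → 1
Block 7 (001): 1 one → 0
Block 8 (111): 3 ones → 1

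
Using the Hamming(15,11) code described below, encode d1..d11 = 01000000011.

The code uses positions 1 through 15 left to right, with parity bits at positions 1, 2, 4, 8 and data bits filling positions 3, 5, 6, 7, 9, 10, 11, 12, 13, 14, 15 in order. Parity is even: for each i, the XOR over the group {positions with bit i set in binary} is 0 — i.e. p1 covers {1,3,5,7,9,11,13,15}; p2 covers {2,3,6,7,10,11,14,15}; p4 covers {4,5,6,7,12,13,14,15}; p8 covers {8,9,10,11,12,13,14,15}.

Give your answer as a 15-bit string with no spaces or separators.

Place data at non-parity positions: p1 p2 0 p4 1 0 0 p8 0 0 0 0 0 1 1
p1 (pos 1,3,5,7,9,11,13,15): XOR of data positions = 0⊕1⊕0⊕0⊕0⊕0⊕1 = 0
p2 (pos 2,3,6,7,10,11,14,15): XOR of data positions = 0⊕0⊕0⊕0⊕0⊕1⊕1 = 0
p4 (pos 4,5,6,7,12,13,14,15): XOR of data positions = 1⊕0⊕0⊕0⊕0⊕1⊕1 = 1
p8 (pos 8,9,10,11,12,13,14,15): XOR of data positions = 0⊕0⊕0⊕0⊕0⊕1⊕1 = 0
Codeword: 000110000000011

000110000000011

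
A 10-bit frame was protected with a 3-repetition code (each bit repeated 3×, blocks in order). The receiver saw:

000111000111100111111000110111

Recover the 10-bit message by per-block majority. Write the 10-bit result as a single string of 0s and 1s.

Block 1 (000): 0 ones → 0
Block 2 (111): 3 ones → 1
Block 3 (000): 0 ones → 0
Block 4 (111): 3 ones → 1
Block 5 (100): 1 one → 0
Block 6 (111): 3 ones → 1
Block 7 (111): 3 ones → 1
Block 8 (000): 0 ones → 0
Block 9 (110): 2 ones → 1
Block 10 (111): 3 ones → 1

0101011011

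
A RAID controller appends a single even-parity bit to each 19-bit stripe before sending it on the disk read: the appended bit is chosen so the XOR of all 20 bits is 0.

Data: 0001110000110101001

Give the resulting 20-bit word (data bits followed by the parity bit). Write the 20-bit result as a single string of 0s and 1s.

00011100001101010010

XOR of the 19 data bits: 0⊕0⊕0⊕1⊕1⊕1⊕0⊕0⊕0⊕0⊕1⊕1⊕0⊕1⊕0⊕1⊕0⊕0⊕1 = 0
Parity bit = 0 (so all 20 bits XOR to 0).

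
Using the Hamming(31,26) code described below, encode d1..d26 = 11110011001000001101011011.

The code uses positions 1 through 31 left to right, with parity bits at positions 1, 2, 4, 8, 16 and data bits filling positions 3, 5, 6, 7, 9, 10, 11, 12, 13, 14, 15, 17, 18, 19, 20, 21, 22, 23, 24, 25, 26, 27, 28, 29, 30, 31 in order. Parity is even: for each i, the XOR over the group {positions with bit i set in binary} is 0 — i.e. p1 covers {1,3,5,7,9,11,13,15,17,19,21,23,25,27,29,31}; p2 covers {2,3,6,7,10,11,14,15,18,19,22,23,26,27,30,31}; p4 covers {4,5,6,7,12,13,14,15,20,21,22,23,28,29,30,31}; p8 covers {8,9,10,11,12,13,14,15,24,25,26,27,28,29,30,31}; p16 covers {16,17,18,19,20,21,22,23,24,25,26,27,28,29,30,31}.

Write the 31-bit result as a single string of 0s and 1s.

Place data at non-parity positions: p1 p2 1 p4 1 1 1 p8 0 0 1 1 0 0 1 p16 0 0 0 0 0 1 1 0 1 0 1 1 0 1 1
p1 (pos 1,3,5,7,9,11,13,15,17,19,21,23,25,27,29,31): XOR of data positions = 1⊕1⊕1⊕0⊕1⊕0⊕1⊕0⊕0⊕0⊕1⊕1⊕1⊕0⊕1 = 1
p2 (pos 2,3,6,7,10,11,14,15,18,19,22,23,26,27,30,31): XOR of data positions = 1⊕1⊕1⊕0⊕1⊕0⊕1⊕0⊕0⊕1⊕1⊕0⊕1⊕1⊕1 = 0
p4 (pos 4,5,6,7,12,13,14,15,20,21,22,23,28,29,30,31): XOR of data positions = 1⊕1⊕1⊕1⊕0⊕0⊕1⊕0⊕0⊕1⊕1⊕1⊕0⊕1⊕1 = 0
p8 (pos 8,9,10,11,12,13,14,15,24,25,26,27,28,29,30,31): XOR of data positions = 0⊕0⊕1⊕1⊕0⊕0⊕1⊕0⊕1⊕0⊕1⊕1⊕0⊕1⊕1 = 0
p16 (pos 16,17,18,19,20,21,22,23,24,25,26,27,28,29,30,31): XOR of data positions = 0⊕0⊕0⊕0⊕0⊕1⊕1⊕0⊕1⊕0⊕1⊕1⊕0⊕1⊕1 = 1
Codeword: 1010111000110011000001101011011

1010111000110011000001101011011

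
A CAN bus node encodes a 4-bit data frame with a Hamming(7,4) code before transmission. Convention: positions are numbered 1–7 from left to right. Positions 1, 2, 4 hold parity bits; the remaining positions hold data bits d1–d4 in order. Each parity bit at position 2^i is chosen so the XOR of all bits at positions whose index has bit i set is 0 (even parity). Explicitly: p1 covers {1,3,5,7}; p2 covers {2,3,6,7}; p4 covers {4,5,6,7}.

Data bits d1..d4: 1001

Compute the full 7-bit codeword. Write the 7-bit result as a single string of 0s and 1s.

Place data at non-parity positions: p1 p2 1 p4 0 0 1
p1 (pos 1,3,5,7): XOR of data positions = 1⊕0⊕1 = 0
p2 (pos 2,3,6,7): XOR of data positions = 1⊕0⊕1 = 0
p4 (pos 4,5,6,7): XOR of data positions = 0⊕0⊕1 = 1
Codeword: 0011001

0011001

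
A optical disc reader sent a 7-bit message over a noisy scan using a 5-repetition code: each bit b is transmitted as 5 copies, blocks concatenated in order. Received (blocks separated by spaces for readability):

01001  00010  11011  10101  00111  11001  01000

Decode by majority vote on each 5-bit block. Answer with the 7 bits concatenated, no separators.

0011110

Block 1 (01001): 2 ones → 0
Block 2 (00010): 1 one → 0
Block 3 (11011): 4 ones → 1
Block 4 (10101): 3 ones → 1
Block 5 (00111): 3 ones → 1
Block 6 (11001): 3 ones → 1
Block 7 (01000): 1 one → 0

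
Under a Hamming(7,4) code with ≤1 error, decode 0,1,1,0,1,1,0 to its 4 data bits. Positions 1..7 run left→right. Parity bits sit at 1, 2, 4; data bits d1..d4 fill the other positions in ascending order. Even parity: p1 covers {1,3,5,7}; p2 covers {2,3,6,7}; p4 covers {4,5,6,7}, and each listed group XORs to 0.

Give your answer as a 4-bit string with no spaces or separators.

1110

s1 (pos 1,3,5,7): 0⊕1⊕1⊕0 = 0
s2 (pos 2,3,6,7): 1⊕1⊕1⊕0 = 1
s4 (pos 4,5,6,7): 0⊕1⊕1⊕0 = 0
Syndrome s4…s1 = 010 → error at position 2.
Flip position 2: 0110110 → 0010110
Read data bits from positions 3,5,6,7: 1110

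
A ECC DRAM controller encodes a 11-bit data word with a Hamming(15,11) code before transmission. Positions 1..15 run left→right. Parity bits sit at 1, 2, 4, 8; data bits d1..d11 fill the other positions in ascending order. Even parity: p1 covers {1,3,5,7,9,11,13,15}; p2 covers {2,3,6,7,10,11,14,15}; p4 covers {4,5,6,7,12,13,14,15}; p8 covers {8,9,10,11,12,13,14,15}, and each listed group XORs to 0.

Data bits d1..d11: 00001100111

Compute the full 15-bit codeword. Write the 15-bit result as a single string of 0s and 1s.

110100011100111

Place data at non-parity positions: p1 p2 0 p4 0 0 0 p8 1 1 0 0 1 1 1
p1 (pos 1,3,5,7,9,11,13,15): XOR of data positions = 0⊕0⊕0⊕1⊕0⊕1⊕1 = 1
p2 (pos 2,3,6,7,10,11,14,15): XOR of data positions = 0⊕0⊕0⊕1⊕0⊕1⊕1 = 1
p4 (pos 4,5,6,7,12,13,14,15): XOR of data positions = 0⊕0⊕0⊕0⊕1⊕1⊕1 = 1
p8 (pos 8,9,10,11,12,13,14,15): XOR of data positions = 1⊕1⊕0⊕0⊕1⊕1⊕1 = 1
Codeword: 110100011100111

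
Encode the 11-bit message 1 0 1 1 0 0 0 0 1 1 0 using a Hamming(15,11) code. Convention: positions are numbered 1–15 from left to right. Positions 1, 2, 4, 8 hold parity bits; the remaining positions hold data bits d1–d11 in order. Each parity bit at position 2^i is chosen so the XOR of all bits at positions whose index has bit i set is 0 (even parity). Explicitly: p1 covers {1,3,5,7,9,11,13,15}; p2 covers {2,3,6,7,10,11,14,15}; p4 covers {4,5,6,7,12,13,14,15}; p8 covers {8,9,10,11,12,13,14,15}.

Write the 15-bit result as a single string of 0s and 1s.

Place data at non-parity positions: p1 p2 1 p4 0 1 1 p8 0 0 0 0 1 1 0
p1 (pos 1,3,5,7,9,11,13,15): XOR of data positions = 1⊕0⊕1⊕0⊕0⊕1⊕0 = 1
p2 (pos 2,3,6,7,10,11,14,15): XOR of data positions = 1⊕1⊕1⊕0⊕0⊕1⊕0 = 0
p4 (pos 4,5,6,7,12,13,14,15): XOR of data positions = 0⊕1⊕1⊕0⊕1⊕1⊕0 = 0
p8 (pos 8,9,10,11,12,13,14,15): XOR of data positions = 0⊕0⊕0⊕0⊕1⊕1⊕0 = 0
Codeword: 101001100000110

101001100000110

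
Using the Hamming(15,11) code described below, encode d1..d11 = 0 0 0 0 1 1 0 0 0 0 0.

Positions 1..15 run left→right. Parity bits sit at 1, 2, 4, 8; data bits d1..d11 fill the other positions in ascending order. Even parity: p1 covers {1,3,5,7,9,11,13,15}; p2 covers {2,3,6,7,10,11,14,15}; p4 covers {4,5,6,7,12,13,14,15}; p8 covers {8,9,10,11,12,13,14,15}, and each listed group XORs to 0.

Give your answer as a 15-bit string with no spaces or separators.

110000001100000

Place data at non-parity positions: p1 p2 0 p4 0 0 0 p8 1 1 0 0 0 0 0
p1 (pos 1,3,5,7,9,11,13,15): XOR of data positions = 0⊕0⊕0⊕1⊕0⊕0⊕0 = 1
p2 (pos 2,3,6,7,10,11,14,15): XOR of data positions = 0⊕0⊕0⊕1⊕0⊕0⊕0 = 1
p4 (pos 4,5,6,7,12,13,14,15): XOR of data positions = 0⊕0⊕0⊕0⊕0⊕0⊕0 = 0
p8 (pos 8,9,10,11,12,13,14,15): XOR of data positions = 1⊕1⊕0⊕0⊕0⊕0⊕0 = 0
Codeword: 110000001100000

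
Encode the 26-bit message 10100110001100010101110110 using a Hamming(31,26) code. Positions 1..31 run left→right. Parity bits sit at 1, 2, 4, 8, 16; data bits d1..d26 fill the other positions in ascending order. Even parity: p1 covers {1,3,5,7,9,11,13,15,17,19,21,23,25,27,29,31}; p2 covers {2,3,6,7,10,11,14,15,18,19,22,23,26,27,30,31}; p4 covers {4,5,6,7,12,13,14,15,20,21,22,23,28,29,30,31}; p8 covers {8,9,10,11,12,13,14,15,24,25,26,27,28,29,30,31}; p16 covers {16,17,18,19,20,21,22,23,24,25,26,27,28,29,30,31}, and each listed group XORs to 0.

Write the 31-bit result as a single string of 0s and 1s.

1110010001100010100010101110110

Place data at non-parity positions: p1 p2 1 p4 0 1 0 p8 0 1 1 0 0 0 1 p16 1 0 0 0 1 0 1 0 1 1 1 0 1 1 0
p1 (pos 1,3,5,7,9,11,13,15,17,19,21,23,25,27,29,31): XOR of data positions = 1⊕0⊕0⊕0⊕1⊕0⊕1⊕1⊕0⊕1⊕1⊕1⊕1⊕1⊕0 = 1
p2 (pos 2,3,6,7,10,11,14,15,18,19,22,23,26,27,30,31): XOR of data positions = 1⊕1⊕0⊕1⊕1⊕0⊕1⊕0⊕0⊕0⊕1⊕1⊕1⊕1⊕0 = 1
p4 (pos 4,5,6,7,12,13,14,15,20,21,22,23,28,29,30,31): XOR of data positions = 0⊕1⊕0⊕0⊕0⊕0⊕1⊕0⊕1⊕0⊕1⊕0⊕1⊕1⊕0 = 0
p8 (pos 8,9,10,11,12,13,14,15,24,25,26,27,28,29,30,31): XOR of data positions = 0⊕1⊕1⊕0⊕0⊕0⊕1⊕0⊕1⊕1⊕1⊕0⊕1⊕1⊕0 = 0
p16 (pos 16,17,18,19,20,21,22,23,24,25,26,27,28,29,30,31): XOR of data positions = 1⊕0⊕0⊕0⊕1⊕0⊕1⊕0⊕1⊕1⊕1⊕0⊕1⊕1⊕0 = 0
Codeword: 1110010001100010100010101110110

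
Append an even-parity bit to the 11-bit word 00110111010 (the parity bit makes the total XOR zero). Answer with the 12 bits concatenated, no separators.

XOR of the 11 data bits: 0⊕0⊕1⊕1⊕0⊕1⊕1⊕1⊕0⊕1⊕0 = 0
Parity bit = 0 (so all 12 bits XOR to 0).

001101110100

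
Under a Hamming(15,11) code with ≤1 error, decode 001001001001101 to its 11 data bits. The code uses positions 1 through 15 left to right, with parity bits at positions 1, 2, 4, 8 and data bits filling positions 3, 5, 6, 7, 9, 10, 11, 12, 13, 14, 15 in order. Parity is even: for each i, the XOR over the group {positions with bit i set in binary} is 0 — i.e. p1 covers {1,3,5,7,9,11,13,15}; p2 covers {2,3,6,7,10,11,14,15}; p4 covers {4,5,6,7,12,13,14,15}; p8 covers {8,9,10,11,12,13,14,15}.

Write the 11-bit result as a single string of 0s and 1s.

s1 (pos 1,3,5,7,9,11,13,15): 0⊕1⊕0⊕0⊕1⊕0⊕1⊕1 = 0
s2 (pos 2,3,6,7,10,11,14,15): 0⊕1⊕1⊕0⊕0⊕0⊕0⊕1 = 1
s4 (pos 4,5,6,7,12,13,14,15): 0⊕0⊕1⊕0⊕1⊕1⊕0⊕1 = 0
s8 (pos 8,9,10,11,12,13,14,15): 0⊕1⊕0⊕0⊕1⊕1⊕0⊕1 = 0
Syndrome s8…s1 = 0010 → error at position 2.
Flip position 2: 001001001001101 → 011001001001101
Read data bits from positions 3,5,6,7,9,10,11,12,13,14,15: 10101001101

10101001101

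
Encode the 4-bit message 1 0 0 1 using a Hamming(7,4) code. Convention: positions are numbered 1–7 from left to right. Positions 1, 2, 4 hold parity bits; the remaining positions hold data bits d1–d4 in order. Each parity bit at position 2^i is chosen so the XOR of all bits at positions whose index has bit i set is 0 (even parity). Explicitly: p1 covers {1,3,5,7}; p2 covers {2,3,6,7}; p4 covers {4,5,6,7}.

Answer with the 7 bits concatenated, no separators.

Place data at non-parity positions: p1 p2 1 p4 0 0 1
p1 (pos 1,3,5,7): XOR of data positions = 1⊕0⊕1 = 0
p2 (pos 2,3,6,7): XOR of data positions = 1⊕0⊕1 = 0
p4 (pos 4,5,6,7): XOR of data positions = 0⊕0⊕1 = 1
Codeword: 0011001

0011001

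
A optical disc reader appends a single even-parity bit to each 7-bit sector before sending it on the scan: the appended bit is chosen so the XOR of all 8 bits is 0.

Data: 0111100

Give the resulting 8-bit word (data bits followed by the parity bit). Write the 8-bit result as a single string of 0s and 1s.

XOR of the 7 data bits: 0⊕1⊕1⊕1⊕1⊕0⊕0 = 0
Parity bit = 0 (so all 8 bits XOR to 0).

01111000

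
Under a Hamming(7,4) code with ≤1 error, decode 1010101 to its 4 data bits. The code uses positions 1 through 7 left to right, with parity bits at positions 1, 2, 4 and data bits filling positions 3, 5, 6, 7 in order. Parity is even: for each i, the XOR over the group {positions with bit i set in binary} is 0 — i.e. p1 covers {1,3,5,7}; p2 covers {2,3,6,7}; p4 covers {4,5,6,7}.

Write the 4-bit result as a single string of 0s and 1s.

s1 (pos 1,3,5,7): 1⊕1⊕1⊕1 = 0
s2 (pos 2,3,6,7): 0⊕1⊕0⊕1 = 0
s4 (pos 4,5,6,7): 0⊕1⊕0⊕1 = 0
Syndrome s4…s1 = 000 → no error.
Read data bits from positions 3,5,6,7: 1101

1101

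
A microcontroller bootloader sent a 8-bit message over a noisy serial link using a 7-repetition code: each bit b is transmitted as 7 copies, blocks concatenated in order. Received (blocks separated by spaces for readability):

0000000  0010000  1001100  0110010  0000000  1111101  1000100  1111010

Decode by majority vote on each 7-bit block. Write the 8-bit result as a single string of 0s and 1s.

Block 1 (0000000): 0 ones → 0
Block 2 (0010000): 1 one → 0
Block 3 (1001100): 3 ones → 0
Block 4 (0110010): 3 ones → 0
Block 5 (0000000): 0 ones → 0
Block 6 (1111101): 6 ones → 1
Block 7 (1000100): 2 ones → 0
Block 8 (1111010): 5 ones → 1

00000101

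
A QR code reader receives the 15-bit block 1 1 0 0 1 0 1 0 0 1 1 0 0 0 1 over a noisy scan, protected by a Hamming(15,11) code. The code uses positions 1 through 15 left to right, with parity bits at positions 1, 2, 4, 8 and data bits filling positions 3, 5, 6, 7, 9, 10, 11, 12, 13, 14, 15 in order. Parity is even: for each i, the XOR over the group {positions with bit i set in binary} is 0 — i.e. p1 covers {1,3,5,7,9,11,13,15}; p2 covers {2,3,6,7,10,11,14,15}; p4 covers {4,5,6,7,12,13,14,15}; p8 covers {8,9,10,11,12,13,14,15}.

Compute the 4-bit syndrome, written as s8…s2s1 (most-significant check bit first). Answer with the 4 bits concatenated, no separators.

1111

s1 (pos 1,3,5,7,9,11,13,15): 1⊕0⊕1⊕1⊕0⊕1⊕0⊕1 = 1
s2 (pos 2,3,6,7,10,11,14,15): 1⊕0⊕0⊕1⊕1⊕1⊕0⊕1 = 1
s4 (pos 4,5,6,7,12,13,14,15): 0⊕1⊕0⊕1⊕0⊕0⊕0⊕1 = 1
s8 (pos 8,9,10,11,12,13,14,15): 0⊕0⊕1⊕1⊕0⊕0⊕0⊕1 = 1
Syndrome s8…s1 = 1111 → error at position 15.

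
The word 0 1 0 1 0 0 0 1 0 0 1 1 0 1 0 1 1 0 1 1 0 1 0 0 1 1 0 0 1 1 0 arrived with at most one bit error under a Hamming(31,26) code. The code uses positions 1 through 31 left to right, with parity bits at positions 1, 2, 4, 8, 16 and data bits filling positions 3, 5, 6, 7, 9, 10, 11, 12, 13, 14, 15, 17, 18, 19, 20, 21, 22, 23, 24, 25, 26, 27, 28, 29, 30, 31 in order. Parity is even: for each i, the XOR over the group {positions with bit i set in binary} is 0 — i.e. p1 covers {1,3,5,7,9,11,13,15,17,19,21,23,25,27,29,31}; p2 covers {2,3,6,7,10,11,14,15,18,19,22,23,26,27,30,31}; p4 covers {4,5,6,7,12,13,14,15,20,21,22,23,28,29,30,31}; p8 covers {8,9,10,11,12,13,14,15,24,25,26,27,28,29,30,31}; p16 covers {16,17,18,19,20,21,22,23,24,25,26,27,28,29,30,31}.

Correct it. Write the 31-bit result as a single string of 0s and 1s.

s1 (pos 1,3,5,7,9,11,13,15,17,19,21,23,25,27,29,31): 0⊕0⊕0⊕0⊕0⊕1⊕0⊕0⊕1⊕1⊕0⊕0⊕1⊕0⊕1⊕0 = 1
s2 (pos 2,3,6,7,10,11,14,15,18,19,22,23,26,27,30,31): 1⊕0⊕0⊕0⊕0⊕1⊕1⊕0⊕0⊕1⊕1⊕0⊕1⊕0⊕1⊕0 = 1
s4 (pos 4,5,6,7,12,13,14,15,20,21,22,23,28,29,30,31): 1⊕0⊕0⊕0⊕1⊕0⊕1⊕0⊕1⊕0⊕1⊕0⊕0⊕1⊕1⊕0 = 1
s8 (pos 8,9,10,11,12,13,14,15,24,25,26,27,28,29,30,31): 1⊕0⊕0⊕1⊕1⊕0⊕1⊕0⊕0⊕1⊕1⊕0⊕0⊕1⊕1⊕0 = 0
s16 (pos 16,17,18,19,20,21,22,23,24,25,26,27,28,29,30,31): 1⊕1⊕0⊕1⊕1⊕0⊕1⊕0⊕0⊕1⊕1⊕0⊕0⊕1⊕1⊕0 = 1
Syndrome s16…s1 = 10111 → error at position 23.
Flip position 23: 0101000100110101101101001100110 → 0101000100110101101101101100110

0101000100110101101101101100110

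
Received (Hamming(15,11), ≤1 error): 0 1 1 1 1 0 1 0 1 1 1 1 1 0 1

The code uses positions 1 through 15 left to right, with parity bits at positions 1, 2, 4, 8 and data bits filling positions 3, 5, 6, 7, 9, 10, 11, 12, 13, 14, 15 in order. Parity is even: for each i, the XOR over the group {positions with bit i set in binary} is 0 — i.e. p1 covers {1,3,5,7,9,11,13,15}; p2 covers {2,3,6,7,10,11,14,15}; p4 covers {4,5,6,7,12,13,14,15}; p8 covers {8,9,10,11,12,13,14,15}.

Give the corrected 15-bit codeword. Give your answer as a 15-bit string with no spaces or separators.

s1 (pos 1,3,5,7,9,11,13,15): 0⊕1⊕1⊕1⊕1⊕1⊕1⊕1 = 1
s2 (pos 2,3,6,7,10,11,14,15): 1⊕1⊕0⊕1⊕1⊕1⊕0⊕1 = 0
s4 (pos 4,5,6,7,12,13,14,15): 1⊕1⊕0⊕1⊕1⊕1⊕0⊕1 = 0
s8 (pos 8,9,10,11,12,13,14,15): 0⊕1⊕1⊕1⊕1⊕1⊕0⊕1 = 0
Syndrome s8…s1 = 0001 → error at position 1.
Flip position 1: 011110101111101 → 111110101111101

111110101111101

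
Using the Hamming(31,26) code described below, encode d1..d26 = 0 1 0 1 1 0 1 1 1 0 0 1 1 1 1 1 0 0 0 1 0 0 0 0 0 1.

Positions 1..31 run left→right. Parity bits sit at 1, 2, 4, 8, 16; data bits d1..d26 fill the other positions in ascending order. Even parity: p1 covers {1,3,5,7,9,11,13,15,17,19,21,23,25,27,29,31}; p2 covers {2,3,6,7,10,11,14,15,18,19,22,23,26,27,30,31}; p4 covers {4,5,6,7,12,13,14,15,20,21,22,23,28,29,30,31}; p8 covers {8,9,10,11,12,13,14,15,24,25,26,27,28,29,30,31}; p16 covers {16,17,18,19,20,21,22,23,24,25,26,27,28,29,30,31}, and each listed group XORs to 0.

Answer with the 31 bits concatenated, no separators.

Place data at non-parity positions: p1 p2 0 p4 1 0 1 p8 1 0 1 1 1 0 0 p16 1 1 1 1 1 0 0 0 1 0 0 0 0 0 1
p1 (pos 1,3,5,7,9,11,13,15,17,19,21,23,25,27,29,31): XOR of data positions = 0⊕1⊕1⊕1⊕1⊕1⊕0⊕1⊕1⊕1⊕0⊕1⊕0⊕0⊕1 = 0
p2 (pos 2,3,6,7,10,11,14,15,18,19,22,23,26,27,30,31): XOR of data positions = 0⊕0⊕1⊕0⊕1⊕0⊕0⊕1⊕1⊕0⊕0⊕0⊕0⊕0⊕1 = 1
p4 (pos 4,5,6,7,12,13,14,15,20,21,22,23,28,29,30,31): XOR of data positions = 1⊕0⊕1⊕1⊕1⊕0⊕0⊕1⊕1⊕0⊕0⊕0⊕0⊕0⊕1 = 1
p8 (pos 8,9,10,11,12,13,14,15,24,25,26,27,28,29,30,31): XOR of data positions = 1⊕0⊕1⊕1⊕1⊕0⊕0⊕0⊕1⊕0⊕0⊕0⊕0⊕0⊕1 = 0
p16 (pos 16,17,18,19,20,21,22,23,24,25,26,27,28,29,30,31): XOR of data positions = 1⊕1⊕1⊕1⊕1⊕0⊕0⊕0⊕1⊕0⊕0⊕0⊕0⊕0⊕1 = 1
Codeword: 0101101010111001111110001000001

0101101010111001111110001000001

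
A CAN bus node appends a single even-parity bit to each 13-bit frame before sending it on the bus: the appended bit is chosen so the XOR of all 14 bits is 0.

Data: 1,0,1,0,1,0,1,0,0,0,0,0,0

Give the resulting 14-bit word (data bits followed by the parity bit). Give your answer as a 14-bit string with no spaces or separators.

XOR of the 13 data bits: 1⊕0⊕1⊕0⊕1⊕0⊕1⊕0⊕0⊕0⊕0⊕0⊕0 = 0
Parity bit = 0 (so all 14 bits XOR to 0).

10101010000000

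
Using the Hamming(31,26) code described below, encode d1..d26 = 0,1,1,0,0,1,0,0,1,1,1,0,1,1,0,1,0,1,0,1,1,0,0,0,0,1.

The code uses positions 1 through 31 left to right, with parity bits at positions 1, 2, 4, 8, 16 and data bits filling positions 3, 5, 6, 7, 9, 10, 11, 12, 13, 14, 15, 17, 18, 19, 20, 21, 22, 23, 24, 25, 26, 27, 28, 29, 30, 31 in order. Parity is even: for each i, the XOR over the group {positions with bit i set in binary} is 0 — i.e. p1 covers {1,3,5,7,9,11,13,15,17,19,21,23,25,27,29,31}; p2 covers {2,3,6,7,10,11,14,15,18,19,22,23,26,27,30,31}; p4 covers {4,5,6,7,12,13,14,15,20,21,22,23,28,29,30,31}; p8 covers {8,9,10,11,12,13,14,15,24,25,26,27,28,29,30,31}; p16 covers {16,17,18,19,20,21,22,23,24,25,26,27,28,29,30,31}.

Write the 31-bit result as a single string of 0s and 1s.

Place data at non-parity positions: p1 p2 0 p4 1 1 0 p8 0 1 0 0 1 1 1 p16 0 1 1 0 1 0 1 0 1 1 0 0 0 0 1
p1 (pos 1,3,5,7,9,11,13,15,17,19,21,23,25,27,29,31): XOR of data positions = 0⊕1⊕0⊕0⊕0⊕1⊕1⊕0⊕1⊕1⊕1⊕1⊕0⊕0⊕1 = 0
p2 (pos 2,3,6,7,10,11,14,15,18,19,22,23,26,27,30,31): XOR of data positions = 0⊕1⊕0⊕1⊕0⊕1⊕1⊕1⊕1⊕0⊕1⊕1⊕0⊕0⊕1 = 1
p4 (pos 4,5,6,7,12,13,14,15,20,21,22,23,28,29,30,31): XOR of data positions = 1⊕1⊕0⊕0⊕1⊕1⊕1⊕0⊕1⊕0⊕1⊕0⊕0⊕0⊕1 = 0
p8 (pos 8,9,10,11,12,13,14,15,24,25,26,27,28,29,30,31): XOR of data positions = 0⊕1⊕0⊕0⊕1⊕1⊕1⊕0⊕1⊕1⊕0⊕0⊕0⊕0⊕1 = 1
p16 (pos 16,17,18,19,20,21,22,23,24,25,26,27,28,29,30,31): XOR of data positions = 0⊕1⊕1⊕0⊕1⊕0⊕1⊕0⊕1⊕1⊕0⊕0⊕0⊕0⊕1 = 1
Codeword: 0100110101001111011010101100001

0100110101001111011010101100001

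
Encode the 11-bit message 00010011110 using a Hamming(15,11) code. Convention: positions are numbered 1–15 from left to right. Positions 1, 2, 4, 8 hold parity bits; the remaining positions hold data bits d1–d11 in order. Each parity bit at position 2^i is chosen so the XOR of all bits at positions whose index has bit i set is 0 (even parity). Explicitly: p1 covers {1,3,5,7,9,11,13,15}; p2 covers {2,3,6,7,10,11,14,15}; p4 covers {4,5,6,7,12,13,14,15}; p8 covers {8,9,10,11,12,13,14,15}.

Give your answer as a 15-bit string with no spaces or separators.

110000100011110

Place data at non-parity positions: p1 p2 0 p4 0 0 1 p8 0 0 1 1 1 1 0
p1 (pos 1,3,5,7,9,11,13,15): XOR of data positions = 0⊕0⊕1⊕0⊕1⊕1⊕0 = 1
p2 (pos 2,3,6,7,10,11,14,15): XOR of data positions = 0⊕0⊕1⊕0⊕1⊕1⊕0 = 1
p4 (pos 4,5,6,7,12,13,14,15): XOR of data positions = 0⊕0⊕1⊕1⊕1⊕1⊕0 = 0
p8 (pos 8,9,10,11,12,13,14,15): XOR of data positions = 0⊕0⊕1⊕1⊕1⊕1⊕0 = 0
Codeword: 110000100011110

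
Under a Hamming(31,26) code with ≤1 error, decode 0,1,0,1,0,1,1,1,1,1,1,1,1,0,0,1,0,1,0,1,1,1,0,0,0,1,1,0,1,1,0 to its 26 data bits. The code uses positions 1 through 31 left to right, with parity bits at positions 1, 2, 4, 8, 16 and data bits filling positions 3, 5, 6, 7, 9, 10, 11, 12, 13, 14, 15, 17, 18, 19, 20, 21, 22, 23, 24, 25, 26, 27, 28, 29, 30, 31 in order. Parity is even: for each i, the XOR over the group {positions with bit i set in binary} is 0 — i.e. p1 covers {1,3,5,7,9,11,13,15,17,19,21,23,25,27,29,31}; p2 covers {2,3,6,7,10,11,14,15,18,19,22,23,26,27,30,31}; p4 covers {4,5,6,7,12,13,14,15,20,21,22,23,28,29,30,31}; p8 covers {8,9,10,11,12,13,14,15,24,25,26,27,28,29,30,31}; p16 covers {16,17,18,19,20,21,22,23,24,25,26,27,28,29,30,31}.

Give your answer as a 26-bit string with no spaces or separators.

00111111100110111000110110

s1 (pos 1,3,5,7,9,11,13,15,17,19,21,23,25,27,29,31): 0⊕0⊕0⊕1⊕1⊕1⊕1⊕0⊕0⊕0⊕1⊕0⊕0⊕1⊕1⊕0 = 1
s2 (pos 2,3,6,7,10,11,14,15,18,19,22,23,26,27,30,31): 1⊕0⊕1⊕1⊕1⊕1⊕0⊕0⊕1⊕0⊕1⊕0⊕1⊕1⊕1⊕0 = 0
s4 (pos 4,5,6,7,12,13,14,15,20,21,22,23,28,29,30,31): 1⊕0⊕1⊕1⊕1⊕1⊕0⊕0⊕1⊕1⊕1⊕0⊕0⊕1⊕1⊕0 = 0
s8 (pos 8,9,10,11,12,13,14,15,24,25,26,27,28,29,30,31): 1⊕1⊕1⊕1⊕1⊕1⊕0⊕0⊕0⊕0⊕1⊕1⊕0⊕1⊕1⊕0 = 0
s16 (pos 16,17,18,19,20,21,22,23,24,25,26,27,28,29,30,31): 1⊕0⊕1⊕0⊕1⊕1⊕1⊕0⊕0⊕0⊕1⊕1⊕0⊕1⊕1⊕0 = 1
Syndrome s16…s1 = 10001 → error at position 17.
Flip position 17: 0101011111111001010111000110110 → 0101011111111001110111000110110
Read data bits from positions 3,5,6,7,9,10,11,12,13,14,15,17,18,19,20,21,22,23,24,25,26,27,28,29,30,31: 00111111100110111000110110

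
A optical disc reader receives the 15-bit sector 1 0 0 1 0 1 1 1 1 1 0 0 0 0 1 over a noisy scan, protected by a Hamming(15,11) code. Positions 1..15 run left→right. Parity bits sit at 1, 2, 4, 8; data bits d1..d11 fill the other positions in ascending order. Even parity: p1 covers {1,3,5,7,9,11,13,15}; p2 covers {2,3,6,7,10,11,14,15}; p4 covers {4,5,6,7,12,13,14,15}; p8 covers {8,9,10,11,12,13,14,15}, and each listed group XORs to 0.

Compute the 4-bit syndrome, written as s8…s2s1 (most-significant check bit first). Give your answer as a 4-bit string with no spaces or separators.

s1 (pos 1,3,5,7,9,11,13,15): 1⊕0⊕0⊕1⊕1⊕0⊕0⊕1 = 0
s2 (pos 2,3,6,7,10,11,14,15): 0⊕0⊕1⊕1⊕1⊕0⊕0⊕1 = 0
s4 (pos 4,5,6,7,12,13,14,15): 1⊕0⊕1⊕1⊕0⊕0⊕0⊕1 = 0
s8 (pos 8,9,10,11,12,13,14,15): 1⊕1⊕1⊕0⊕0⊕0⊕0⊕1 = 0
Syndrome s8…s1 = 0000 → no error.

0000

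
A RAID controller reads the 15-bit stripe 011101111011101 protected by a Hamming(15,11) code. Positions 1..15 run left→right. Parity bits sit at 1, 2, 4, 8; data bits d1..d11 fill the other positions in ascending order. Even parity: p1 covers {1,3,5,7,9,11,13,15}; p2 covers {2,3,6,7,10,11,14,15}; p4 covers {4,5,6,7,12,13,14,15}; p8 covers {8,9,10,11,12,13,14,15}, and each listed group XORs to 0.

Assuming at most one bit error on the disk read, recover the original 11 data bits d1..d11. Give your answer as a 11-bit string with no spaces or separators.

10111011101

s1 (pos 1,3,5,7,9,11,13,15): 0⊕1⊕0⊕1⊕1⊕1⊕1⊕1 = 0
s2 (pos 2,3,6,7,10,11,14,15): 1⊕1⊕1⊕1⊕0⊕1⊕0⊕1 = 0
s4 (pos 4,5,6,7,12,13,14,15): 1⊕0⊕1⊕1⊕1⊕1⊕0⊕1 = 0
s8 (pos 8,9,10,11,12,13,14,15): 1⊕1⊕0⊕1⊕1⊕1⊕0⊕1 = 0
Syndrome s8…s1 = 0000 → no error.
Read data bits from positions 3,5,6,7,9,10,11,12,13,14,15: 10111011101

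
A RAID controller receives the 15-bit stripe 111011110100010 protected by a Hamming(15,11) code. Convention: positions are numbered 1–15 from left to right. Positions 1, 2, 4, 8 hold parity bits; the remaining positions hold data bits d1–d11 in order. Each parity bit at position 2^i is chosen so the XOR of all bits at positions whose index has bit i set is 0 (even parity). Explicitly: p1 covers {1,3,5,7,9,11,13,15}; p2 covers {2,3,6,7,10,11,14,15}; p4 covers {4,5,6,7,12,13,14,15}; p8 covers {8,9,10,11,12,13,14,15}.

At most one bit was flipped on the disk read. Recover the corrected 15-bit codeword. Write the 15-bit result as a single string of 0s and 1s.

111011100100010

s1 (pos 1,3,5,7,9,11,13,15): 1⊕1⊕1⊕1⊕0⊕0⊕0⊕0 = 0
s2 (pos 2,3,6,7,10,11,14,15): 1⊕1⊕1⊕1⊕1⊕0⊕1⊕0 = 0
s4 (pos 4,5,6,7,12,13,14,15): 0⊕1⊕1⊕1⊕0⊕0⊕1⊕0 = 0
s8 (pos 8,9,10,11,12,13,14,15): 1⊕0⊕1⊕0⊕0⊕0⊕1⊕0 = 1
Syndrome s8…s1 = 1000 → error at position 8.
Flip position 8: 111011110100010 → 111011100100010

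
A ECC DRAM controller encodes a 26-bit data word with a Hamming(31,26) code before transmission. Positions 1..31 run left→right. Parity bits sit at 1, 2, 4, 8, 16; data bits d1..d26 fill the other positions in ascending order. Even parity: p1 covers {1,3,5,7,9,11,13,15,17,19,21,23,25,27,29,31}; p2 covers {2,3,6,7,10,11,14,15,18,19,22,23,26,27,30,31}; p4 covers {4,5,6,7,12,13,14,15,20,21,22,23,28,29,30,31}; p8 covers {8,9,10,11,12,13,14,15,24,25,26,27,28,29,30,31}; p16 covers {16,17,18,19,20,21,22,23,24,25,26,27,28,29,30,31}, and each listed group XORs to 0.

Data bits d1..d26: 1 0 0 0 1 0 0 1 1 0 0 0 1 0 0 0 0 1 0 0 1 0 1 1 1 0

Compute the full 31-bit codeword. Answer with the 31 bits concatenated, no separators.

Place data at non-parity positions: p1 p2 1 p4 0 0 0 p8 1 0 0 1 1 0 0 p16 0 1 0 0 0 0 1 0 0 1 0 1 1 1 0
p1 (pos 1,3,5,7,9,11,13,15,17,19,21,23,25,27,29,31): XOR of data positions = 1⊕0⊕0⊕1⊕0⊕1⊕0⊕0⊕0⊕0⊕1⊕0⊕0⊕1⊕0 = 1
p2 (pos 2,3,6,7,10,11,14,15,18,19,22,23,26,27,30,31): XOR of data positions = 1⊕0⊕0⊕0⊕0⊕0⊕0⊕1⊕0⊕0⊕1⊕1⊕0⊕1⊕0 = 1
p4 (pos 4,5,6,7,12,13,14,15,20,21,22,23,28,29,30,31): XOR of data positions = 0⊕0⊕0⊕1⊕1⊕0⊕0⊕0⊕0⊕0⊕1⊕1⊕1⊕1⊕0 = 0
p8 (pos 8,9,10,11,12,13,14,15,24,25,26,27,28,29,30,31): XOR of data positions = 1⊕0⊕0⊕1⊕1⊕0⊕0⊕0⊕0⊕1⊕0⊕1⊕1⊕1⊕0 = 1
p16 (pos 16,17,18,19,20,21,22,23,24,25,26,27,28,29,30,31): XOR of data positions = 0⊕1⊕0⊕0⊕0⊕0⊕1⊕0⊕0⊕1⊕0⊕1⊕1⊕1⊕0 = 0
Codeword: 1110000110011000010000100101110

1110000110011000010000100101110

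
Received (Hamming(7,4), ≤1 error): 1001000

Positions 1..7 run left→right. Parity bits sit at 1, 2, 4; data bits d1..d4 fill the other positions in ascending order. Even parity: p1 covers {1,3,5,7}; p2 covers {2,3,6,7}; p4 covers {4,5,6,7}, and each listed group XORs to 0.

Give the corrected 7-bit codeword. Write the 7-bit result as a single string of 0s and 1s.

1001100

s1 (pos 1,3,5,7): 1⊕0⊕0⊕0 = 1
s2 (pos 2,3,6,7): 0⊕0⊕0⊕0 = 0
s4 (pos 4,5,6,7): 1⊕0⊕0⊕0 = 1
Syndrome s4…s1 = 101 → error at position 5.
Flip position 5: 1001000 → 1001100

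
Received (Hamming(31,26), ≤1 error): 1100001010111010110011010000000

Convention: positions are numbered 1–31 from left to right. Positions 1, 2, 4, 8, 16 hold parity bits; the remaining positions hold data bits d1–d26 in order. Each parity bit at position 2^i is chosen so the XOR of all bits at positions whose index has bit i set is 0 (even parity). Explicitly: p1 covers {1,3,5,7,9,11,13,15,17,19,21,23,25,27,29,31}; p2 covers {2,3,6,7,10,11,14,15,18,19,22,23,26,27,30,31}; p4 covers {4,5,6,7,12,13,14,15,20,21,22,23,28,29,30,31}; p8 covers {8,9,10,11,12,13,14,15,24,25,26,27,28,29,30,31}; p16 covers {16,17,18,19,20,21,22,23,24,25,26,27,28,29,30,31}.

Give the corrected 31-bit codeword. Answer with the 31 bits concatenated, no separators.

s1 (pos 1,3,5,7,9,11,13,15,17,19,21,23,25,27,29,31): 1⊕0⊕0⊕1⊕1⊕1⊕1⊕1⊕1⊕0⊕1⊕0⊕0⊕0⊕0⊕0 = 0
s2 (pos 2,3,6,7,10,11,14,15,18,19,22,23,26,27,30,31): 1⊕0⊕0⊕1⊕0⊕1⊕0⊕1⊕1⊕0⊕1⊕0⊕0⊕0⊕0⊕0 = 0
s4 (pos 4,5,6,7,12,13,14,15,20,21,22,23,28,29,30,31): 0⊕0⊕0⊕1⊕1⊕1⊕0⊕1⊕0⊕1⊕1⊕0⊕0⊕0⊕0⊕0 = 0
s8 (pos 8,9,10,11,12,13,14,15,24,25,26,27,28,29,30,31): 0⊕1⊕0⊕1⊕1⊕1⊕0⊕1⊕1⊕0⊕0⊕0⊕0⊕0⊕0⊕0 = 0
s16 (pos 16,17,18,19,20,21,22,23,24,25,26,27,28,29,30,31): 0⊕1⊕1⊕0⊕0⊕1⊕1⊕0⊕1⊕0⊕0⊕0⊕0⊕0⊕0⊕0 = 1
Syndrome s16…s1 = 10000 → error at position 16.
Flip position 16: 1100001010111010110011010000000 → 1100001010111011110011010000000

1100001010111011110011010000000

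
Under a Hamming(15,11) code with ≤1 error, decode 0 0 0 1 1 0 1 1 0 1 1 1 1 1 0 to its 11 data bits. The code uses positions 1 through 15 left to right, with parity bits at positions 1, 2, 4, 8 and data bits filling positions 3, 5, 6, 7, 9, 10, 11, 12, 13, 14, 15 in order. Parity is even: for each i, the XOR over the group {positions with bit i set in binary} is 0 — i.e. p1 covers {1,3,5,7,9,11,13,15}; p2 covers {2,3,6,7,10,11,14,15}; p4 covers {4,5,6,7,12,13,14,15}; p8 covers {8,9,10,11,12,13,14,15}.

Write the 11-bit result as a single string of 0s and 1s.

01010111110

s1 (pos 1,3,5,7,9,11,13,15): 0⊕0⊕1⊕1⊕0⊕1⊕1⊕0 = 0
s2 (pos 2,3,6,7,10,11,14,15): 0⊕0⊕0⊕1⊕1⊕1⊕1⊕0 = 0
s4 (pos 4,5,6,7,12,13,14,15): 1⊕1⊕0⊕1⊕1⊕1⊕1⊕0 = 0
s8 (pos 8,9,10,11,12,13,14,15): 1⊕0⊕1⊕1⊕1⊕1⊕1⊕0 = 0
Syndrome s8…s1 = 0000 → no error.
Read data bits from positions 3,5,6,7,9,10,11,12,13,14,15: 01010111110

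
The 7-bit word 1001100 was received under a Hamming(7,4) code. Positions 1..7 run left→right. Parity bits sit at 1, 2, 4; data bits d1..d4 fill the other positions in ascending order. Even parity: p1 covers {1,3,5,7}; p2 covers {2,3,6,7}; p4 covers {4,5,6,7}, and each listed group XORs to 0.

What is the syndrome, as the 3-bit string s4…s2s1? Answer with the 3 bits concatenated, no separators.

s1 (pos 1,3,5,7): 1⊕0⊕1⊕0 = 0
s2 (pos 2,3,6,7): 0⊕0⊕0⊕0 = 0
s4 (pos 4,5,6,7): 1⊕1⊕0⊕0 = 0
Syndrome s4…s1 = 000 → no error.

000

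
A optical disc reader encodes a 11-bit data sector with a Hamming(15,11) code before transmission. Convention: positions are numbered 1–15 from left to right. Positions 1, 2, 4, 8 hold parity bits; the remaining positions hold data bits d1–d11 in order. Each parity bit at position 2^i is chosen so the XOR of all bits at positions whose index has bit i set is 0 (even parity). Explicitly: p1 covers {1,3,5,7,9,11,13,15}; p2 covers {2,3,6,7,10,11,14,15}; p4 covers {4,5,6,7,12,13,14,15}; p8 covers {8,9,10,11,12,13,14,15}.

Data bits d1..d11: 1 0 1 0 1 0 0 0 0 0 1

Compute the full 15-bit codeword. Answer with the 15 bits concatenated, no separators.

Place data at non-parity positions: p1 p2 1 p4 0 1 0 p8 1 0 0 0 0 0 1
p1 (pos 1,3,5,7,9,11,13,15): XOR of data positions = 1⊕0⊕0⊕1⊕0⊕0⊕1 = 1
p2 (pos 2,3,6,7,10,11,14,15): XOR of data positions = 1⊕1⊕0⊕0⊕0⊕0⊕1 = 1
p4 (pos 4,5,6,7,12,13,14,15): XOR of data positions = 0⊕1⊕0⊕0⊕0⊕0⊕1 = 0
p8 (pos 8,9,10,11,12,13,14,15): XOR of data positions = 1⊕0⊕0⊕0⊕0⊕0⊕1 = 0
Codeword: 111001001000001

111001001000001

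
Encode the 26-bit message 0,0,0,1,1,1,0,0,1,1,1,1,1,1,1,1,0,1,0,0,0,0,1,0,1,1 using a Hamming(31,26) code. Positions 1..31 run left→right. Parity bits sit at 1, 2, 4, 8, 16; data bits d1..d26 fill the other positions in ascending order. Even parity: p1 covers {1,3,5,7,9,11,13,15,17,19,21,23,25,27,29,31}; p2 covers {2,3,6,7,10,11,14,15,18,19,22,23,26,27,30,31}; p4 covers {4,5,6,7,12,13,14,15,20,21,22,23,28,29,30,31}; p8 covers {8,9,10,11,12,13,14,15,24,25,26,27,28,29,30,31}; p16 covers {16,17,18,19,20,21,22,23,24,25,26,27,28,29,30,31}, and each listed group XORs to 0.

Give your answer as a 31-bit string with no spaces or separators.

Place data at non-parity positions: p1 p2 0 p4 0 0 1 p8 1 1 0 0 1 1 1 p16 1 1 1 1 1 0 1 0 0 0 0 1 0 1 1
p1 (pos 1,3,5,7,9,11,13,15,17,19,21,23,25,27,29,31): XOR of data positions = 0⊕0⊕1⊕1⊕0⊕1⊕1⊕1⊕1⊕1⊕1⊕0⊕0⊕0⊕1 = 1
p2 (pos 2,3,6,7,10,11,14,15,18,19,22,23,26,27,30,31): XOR of data positions = 0⊕0⊕1⊕1⊕0⊕1⊕1⊕1⊕1⊕0⊕1⊕0⊕0⊕1⊕1 = 1
p4 (pos 4,5,6,7,12,13,14,15,20,21,22,23,28,29,30,31): XOR of data positions = 0⊕0⊕1⊕0⊕1⊕1⊕1⊕1⊕1⊕0⊕1⊕1⊕0⊕1⊕1 = 0
p8 (pos 8,9,10,11,12,13,14,15,24,25,26,27,28,29,30,31): XOR of data positions = 1⊕1⊕0⊕0⊕1⊕1⊕1⊕0⊕0⊕0⊕0⊕1⊕0⊕1⊕1 = 0
p16 (pos 16,17,18,19,20,21,22,23,24,25,26,27,28,29,30,31): XOR of data positions = 1⊕1⊕1⊕1⊕1⊕0⊕1⊕0⊕0⊕0⊕0⊕1⊕0⊕1⊕1 = 1
Codeword: 1100001011001111111110100001011

1100001011001111111110100001011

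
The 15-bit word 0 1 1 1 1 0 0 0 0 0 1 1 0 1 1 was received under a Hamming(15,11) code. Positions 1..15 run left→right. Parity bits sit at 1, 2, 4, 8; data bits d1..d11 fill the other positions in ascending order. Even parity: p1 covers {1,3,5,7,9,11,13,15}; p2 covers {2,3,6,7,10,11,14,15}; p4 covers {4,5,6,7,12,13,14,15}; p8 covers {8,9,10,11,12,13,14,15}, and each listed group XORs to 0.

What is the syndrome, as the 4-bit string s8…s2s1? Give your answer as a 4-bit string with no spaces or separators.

s1 (pos 1,3,5,7,9,11,13,15): 0⊕1⊕1⊕0⊕0⊕1⊕0⊕1 = 0
s2 (pos 2,3,6,7,10,11,14,15): 1⊕1⊕0⊕0⊕0⊕1⊕1⊕1 = 1
s4 (pos 4,5,6,7,12,13,14,15): 1⊕1⊕0⊕0⊕1⊕0⊕1⊕1 = 1
s8 (pos 8,9,10,11,12,13,14,15): 0⊕0⊕0⊕1⊕1⊕0⊕1⊕1 = 0
Syndrome s8…s1 = 0110 → error at position 6.

0110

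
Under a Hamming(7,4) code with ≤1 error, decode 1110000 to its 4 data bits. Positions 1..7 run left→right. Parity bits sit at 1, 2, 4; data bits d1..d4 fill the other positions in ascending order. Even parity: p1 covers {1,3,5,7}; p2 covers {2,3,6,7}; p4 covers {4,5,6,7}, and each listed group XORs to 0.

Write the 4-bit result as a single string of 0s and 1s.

s1 (pos 1,3,5,7): 1⊕1⊕0⊕0 = 0
s2 (pos 2,3,6,7): 1⊕1⊕0⊕0 = 0
s4 (pos 4,5,6,7): 0⊕0⊕0⊕0 = 0
Syndrome s4…s1 = 000 → no error.
Read data bits from positions 3,5,6,7: 1000

1000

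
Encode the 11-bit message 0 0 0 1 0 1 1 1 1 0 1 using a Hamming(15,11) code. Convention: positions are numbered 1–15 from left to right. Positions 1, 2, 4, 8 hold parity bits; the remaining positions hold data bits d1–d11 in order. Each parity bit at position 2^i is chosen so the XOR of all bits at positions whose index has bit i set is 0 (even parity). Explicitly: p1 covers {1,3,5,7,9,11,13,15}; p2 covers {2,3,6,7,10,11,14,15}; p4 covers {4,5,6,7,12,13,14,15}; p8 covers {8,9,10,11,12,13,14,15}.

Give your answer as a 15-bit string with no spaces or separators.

Place data at non-parity positions: p1 p2 0 p4 0 0 1 p8 0 1 1 1 1 0 1
p1 (pos 1,3,5,7,9,11,13,15): XOR of data positions = 0⊕0⊕1⊕0⊕1⊕1⊕1 = 0
p2 (pos 2,3,6,7,10,11,14,15): XOR of data positions = 0⊕0⊕1⊕1⊕1⊕0⊕1 = 0
p4 (pos 4,5,6,7,12,13,14,15): XOR of data positions = 0⊕0⊕1⊕1⊕1⊕0⊕1 = 0
p8 (pos 8,9,10,11,12,13,14,15): XOR of data positions = 0⊕1⊕1⊕1⊕1⊕0⊕1 = 1
Codeword: 000000110111101

000000110111101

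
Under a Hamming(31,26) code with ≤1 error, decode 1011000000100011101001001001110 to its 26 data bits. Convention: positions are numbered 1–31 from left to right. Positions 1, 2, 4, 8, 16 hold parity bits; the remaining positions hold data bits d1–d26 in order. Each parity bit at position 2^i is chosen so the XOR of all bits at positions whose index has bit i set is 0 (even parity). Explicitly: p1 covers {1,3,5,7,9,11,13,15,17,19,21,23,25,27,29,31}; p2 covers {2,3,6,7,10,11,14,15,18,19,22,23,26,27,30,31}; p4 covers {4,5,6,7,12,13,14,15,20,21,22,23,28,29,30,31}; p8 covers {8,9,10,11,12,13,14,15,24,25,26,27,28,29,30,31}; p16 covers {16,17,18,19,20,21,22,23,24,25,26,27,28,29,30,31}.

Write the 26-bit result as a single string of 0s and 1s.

s1 (pos 1,3,5,7,9,11,13,15,17,19,21,23,25,27,29,31): 1⊕1⊕0⊕0⊕0⊕1⊕0⊕1⊕1⊕1⊕0⊕0⊕1⊕0⊕1⊕0 = 0
s2 (pos 2,3,6,7,10,11,14,15,18,19,22,23,26,27,30,31): 0⊕1⊕0⊕0⊕0⊕1⊕0⊕1⊕0⊕1⊕1⊕0⊕0⊕0⊕1⊕0 = 0
s4 (pos 4,5,6,7,12,13,14,15,20,21,22,23,28,29,30,31): 1⊕0⊕0⊕0⊕0⊕0⊕0⊕1⊕0⊕0⊕1⊕0⊕1⊕1⊕1⊕0 = 0
s8 (pos 8,9,10,11,12,13,14,15,24,25,26,27,28,29,30,31): 0⊕0⊕0⊕1⊕0⊕0⊕0⊕1⊕0⊕1⊕0⊕0⊕1⊕1⊕1⊕0 = 0
s16 (pos 16,17,18,19,20,21,22,23,24,25,26,27,28,29,30,31): 1⊕1⊕0⊕1⊕0⊕0⊕1⊕0⊕0⊕1⊕0⊕0⊕1⊕1⊕1⊕0 = 0
Syndrome s16…s1 = 00000 → no error.
Read data bits from positions 3,5,6,7,9,10,11,12,13,14,15,17,18,19,20,21,22,23,24,25,26,27,28,29,30,31: 10000010001101001001001110

10000010001101001001001110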